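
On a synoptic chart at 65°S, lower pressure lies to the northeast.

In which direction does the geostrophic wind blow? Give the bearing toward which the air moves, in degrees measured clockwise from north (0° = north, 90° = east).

The pressure-gradient force points toward the northeast (bearing 045°).
Geostrophic balance: in the Southern Hemisphere the Coriolis force deflects motion to the left, so the geostrophic wind blows 90° to the left of the pressure-gradient force (low pressure on the right).
Rotating 045° by 90° counterclockwise gives 315° — the wind blows toward the northwest.

315°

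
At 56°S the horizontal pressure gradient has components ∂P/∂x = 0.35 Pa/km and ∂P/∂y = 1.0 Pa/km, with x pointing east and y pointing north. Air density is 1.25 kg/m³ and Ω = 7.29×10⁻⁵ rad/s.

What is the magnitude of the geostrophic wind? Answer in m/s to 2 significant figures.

7.0 m/s

Coriolis parameter at 56°S:
f = 2Ω sin φ = 2 × 7.29×10⁻⁵ × sin 56° = 1.21×10⁻⁴ s⁻¹
In the Southern Hemisphere f is negative: f = −1.21×10⁻⁴ s⁻¹.
Component geostrophic relations (x east, y north):
u_g = −(1/(fρ)) ∂P/∂y,  v_g = (1/(fρ)) ∂P/∂x
u_g = −(1.0×10⁻³)/(−1.21×10⁻⁴ × 1.25) = 6.62 m/s;  v_g = (0.35×10⁻³)/(−1.21×10⁻⁴ × 1.25) = −2.32 m/s
|V_g| = √(u_g² + v_g²) = 7.01 m/s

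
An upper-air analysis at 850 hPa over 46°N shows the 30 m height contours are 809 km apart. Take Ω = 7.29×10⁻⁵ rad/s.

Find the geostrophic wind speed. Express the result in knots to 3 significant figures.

Coriolis parameter at 46°N:
f = 2Ω sin φ = 2 × 7.29×10⁻⁵ × sin 46° = 1.05×10⁻⁴ s⁻¹
Height gradient: |∂Z/∂n| = 30 m / 809000 m = 3.71×10⁻⁵
On a pressure surface, geostrophic balance gives V_g = (g/f)|∂Z/∂n|:
V_g = 9.81 × 3.71×10⁻⁵ / 1.05×10⁻⁴ = 3.47 m/s
Converting: 3.47 m/s × 1.944 = 6.74 knots

6.74 knots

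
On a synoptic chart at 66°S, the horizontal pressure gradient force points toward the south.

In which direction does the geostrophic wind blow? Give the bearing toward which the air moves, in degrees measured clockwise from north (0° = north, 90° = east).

090°

The pressure-gradient force points toward the south (bearing 180°).
Geostrophic balance: in the Southern Hemisphere the Coriolis force deflects motion to the left, so the geostrophic wind blows 90° to the left of the pressure-gradient force (low pressure on the right).
Rotating 180° by 90° counterclockwise gives 090° — the wind blows toward the east.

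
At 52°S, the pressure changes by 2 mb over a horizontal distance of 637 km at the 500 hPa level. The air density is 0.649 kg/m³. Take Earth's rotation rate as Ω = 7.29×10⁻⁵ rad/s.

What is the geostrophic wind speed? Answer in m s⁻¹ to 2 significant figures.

4.2 m s⁻¹

Coriolis parameter at 52°S:
f = 2Ω sin φ = 2 × 7.29×10⁻⁵ × sin 52° = 1.15×10⁻⁴ s⁻¹
Pressure gradient: |∂P/∂n| = 200 Pa / 637000 m = 3.14×10⁻⁴ Pa/m
Geostrophic balance (pressure-gradient force = Coriolis force):
V_g = (1/(fρ)) |∂P/∂n| = 3.14×10⁻⁴ / (1.15×10⁻⁴ × 0.649) = 4.21 m/s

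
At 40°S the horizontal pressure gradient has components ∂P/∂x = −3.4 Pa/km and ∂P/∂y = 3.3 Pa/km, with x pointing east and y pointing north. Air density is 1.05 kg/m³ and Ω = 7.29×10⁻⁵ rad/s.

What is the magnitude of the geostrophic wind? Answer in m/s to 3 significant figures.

Coriolis parameter at 40°S:
f = 2Ω sin φ = 2 × 7.29×10⁻⁵ × sin 40° = 9.37×10⁻⁵ s⁻¹
In the Southern Hemisphere f is negative: f = −9.37×10⁻⁵ s⁻¹.
Component geostrophic relations (x east, y north):
u_g = −(1/(fρ)) ∂P/∂y,  v_g = (1/(fρ)) ∂P/∂x
u_g = −(3.3×10⁻³)/(−9.37×10⁻⁵ × 1.05) = 33.5 m/s;  v_g = (−3.4×10⁻³)/(−9.37×10⁻⁵ × 1.05) = 34.6 m/s
|V_g| = √(u_g² + v_g²) = 48.1 m/s

48.1 m/s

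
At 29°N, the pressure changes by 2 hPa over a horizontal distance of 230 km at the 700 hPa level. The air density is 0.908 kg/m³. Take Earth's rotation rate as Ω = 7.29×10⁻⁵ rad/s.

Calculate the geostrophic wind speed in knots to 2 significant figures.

26 knots

Coriolis parameter at 29°N:
f = 2Ω sin φ = 2 × 7.29×10⁻⁵ × sin 29° = 7.07×10⁻⁵ s⁻¹
Pressure gradient: |∂P/∂n| = 200 Pa / 230000 m = 8.70×10⁻⁴ Pa/m
Geostrophic balance (pressure-gradient force = Coriolis force):
V_g = (1/(fρ)) |∂P/∂n| = 8.70×10⁻⁴ / (7.07×10⁻⁵ × 0.908) = 13.5 m/s
Converting: 13.5 m/s × 1.944 = 26 knots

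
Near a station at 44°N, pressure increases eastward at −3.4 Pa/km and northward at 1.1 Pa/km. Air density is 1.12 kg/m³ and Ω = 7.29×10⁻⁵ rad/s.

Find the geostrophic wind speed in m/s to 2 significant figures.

32 m/s

Coriolis parameter at 44°N:
f = 2Ω sin φ = 2 × 7.29×10⁻⁵ × sin 44° = 1.01×10⁻⁴ s⁻¹
Component geostrophic relations (x east, y north):
u_g = −(1/(fρ)) ∂P/∂y,  v_g = (1/(fρ)) ∂P/∂x
u_g = −(1.1×10⁻³)/(1.01×10⁻⁴ × 1.12) = −9.70 m/s;  v_g = (−3.4×10⁻³)/(1.01×10⁻⁴ × 1.12) = −30.0 m/s
|V_g| = √(u_g² + v_g²) = 31.5 m/s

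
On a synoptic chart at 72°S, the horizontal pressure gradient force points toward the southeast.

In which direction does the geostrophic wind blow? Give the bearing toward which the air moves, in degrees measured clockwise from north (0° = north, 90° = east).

The pressure-gradient force points toward the southeast (bearing 135°).
Geostrophic balance: in the Southern Hemisphere the Coriolis force deflects motion to the left, so the geostrophic wind blows 90° to the left of the pressure-gradient force (low pressure on the right).
Rotating 135° by 90° counterclockwise gives 045° — the wind blows toward the northeast.

045°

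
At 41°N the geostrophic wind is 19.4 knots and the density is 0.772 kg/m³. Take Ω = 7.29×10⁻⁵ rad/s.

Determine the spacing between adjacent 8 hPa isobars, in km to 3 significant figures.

1090 km

Coriolis parameter at 41°N:
f = 2Ω sin φ = 2 × 7.29×10⁻⁵ × sin 41° = 9.57×10⁻⁵ s⁻¹
Wind speed in SI: 19.4 knots = 9.98 m/s
Geostrophic balance rearranged: |∂P/∂n| = f ρ V_g
|∂P/∂n| = 9.57×10⁻⁵ × 0.772 × 9.98 = 7.37×10⁻⁴ Pa/m
Isobar spacing: Δn = ΔP/|∂P/∂n| = 800 Pa / 7.37×10⁻⁴ Pa/m = 1085506 m ≈ 1090 km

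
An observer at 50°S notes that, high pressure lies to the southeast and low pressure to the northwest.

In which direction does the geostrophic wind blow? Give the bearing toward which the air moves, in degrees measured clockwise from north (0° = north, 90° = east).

225°

The pressure-gradient force points toward the northwest (bearing 315°).
Geostrophic balance: in the Southern Hemisphere the Coriolis force deflects motion to the left, so the geostrophic wind blows 90° to the left of the pressure-gradient force (low pressure on the right).
Rotating 315° by 90° counterclockwise gives 225° — the wind blows toward the southwest.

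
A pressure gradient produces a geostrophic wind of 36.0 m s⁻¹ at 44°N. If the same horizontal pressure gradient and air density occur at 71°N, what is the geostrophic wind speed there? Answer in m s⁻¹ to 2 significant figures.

26 m s⁻¹

With the same pressure gradient and density, V_g ∝ 1/f ∝ 1/sin φ.
V₂ = V₁ · sin φ₁ / sin φ₂ = 36.0 × sin 44° / sin 71°
V₂ = 36.0 × 0.6947/0.9455 = 26 m s⁻¹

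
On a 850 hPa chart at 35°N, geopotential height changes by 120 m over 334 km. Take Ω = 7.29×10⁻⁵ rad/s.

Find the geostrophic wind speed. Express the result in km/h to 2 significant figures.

150 km/h

Coriolis parameter at 35°N:
f = 2Ω sin φ = 2 × 7.29×10⁻⁵ × sin 35° = 8.36×10⁻⁵ s⁻¹
Height gradient: |∂Z/∂n| = 120 m / 334000 m = 3.59×10⁻⁴
On a pressure surface, geostrophic balance gives V_g = (g/f)|∂Z/∂n|:
V_g = 9.81 × 3.59×10⁻⁴ / 8.36×10⁻⁵ = 42.1 m/s
Converting: 42.1 m/s × 3.6 = 150 km/h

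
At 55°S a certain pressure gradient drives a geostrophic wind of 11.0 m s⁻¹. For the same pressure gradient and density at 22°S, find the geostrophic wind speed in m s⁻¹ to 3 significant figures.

With the same pressure gradient and density, V_g ∝ 1/f ∝ 1/sin φ.
V₂ = V₁ · sin φ₁ / sin φ₂ = 11.0 × sin 55° / sin 22°
V₂ = 11.0 × 0.8192/0.3746 = 24.1 m s⁻¹

24.1 m s⁻¹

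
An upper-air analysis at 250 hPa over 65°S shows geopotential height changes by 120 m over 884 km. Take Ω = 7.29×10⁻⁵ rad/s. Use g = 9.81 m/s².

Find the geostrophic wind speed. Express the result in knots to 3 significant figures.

19.6 knots

Coriolis parameter at 65°S:
f = 2Ω sin φ = 2 × 7.29×10⁻⁵ × sin 65° = 1.32×10⁻⁴ s⁻¹
Height gradient: |∂Z/∂n| = 120 m / 884000 m = 1.36×10⁻⁴
On a pressure surface, geostrophic balance gives V_g = (g/f)|∂Z/∂n|:
V_g = 9.81 × 1.36×10⁻⁴ / 1.32×10⁻⁴ = 10.1 m/s
Converting: 10.1 m/s × 1.944 = 19.6 knots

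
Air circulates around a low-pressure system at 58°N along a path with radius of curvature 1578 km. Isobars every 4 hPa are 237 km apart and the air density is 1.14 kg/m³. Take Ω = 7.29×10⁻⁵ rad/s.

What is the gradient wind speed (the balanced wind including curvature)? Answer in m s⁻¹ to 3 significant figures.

11.3 m s⁻¹

Coriolis parameter at 58°N:
f = 2Ω sin φ = 2 × 7.29×10⁻⁵ × sin 58° = 1.24×10⁻⁴ s⁻¹
Pressure gradient: |∂P/∂n| = 400 Pa / 237000 m = 1.69×10⁻³ Pa/m
Geostrophic speed: V_g = |∂P/∂n|/(fρ) = 1.69×10⁻³/(1.24×10⁻⁴ × 1.14) = 12.0 m/s
Around a low, centrifugal force acts outward with Coriolis, so pressure-gradient force balances both:
(1/ρ)|∂P/∂n| = fV + V²/R  →  V² + fR·V − fR·V_g = 0
With fR = 1.24×10⁻⁴ × 1578×10³ m = 195 m/s:
V = [−fR + √((fR)² + 4 fR V_g)]/2 = [−195 + √(195² + 4×195×12)]/2 = 11.3 m/s
Subgeostrophic (V < V_g = 12 m/s), as expected around a low.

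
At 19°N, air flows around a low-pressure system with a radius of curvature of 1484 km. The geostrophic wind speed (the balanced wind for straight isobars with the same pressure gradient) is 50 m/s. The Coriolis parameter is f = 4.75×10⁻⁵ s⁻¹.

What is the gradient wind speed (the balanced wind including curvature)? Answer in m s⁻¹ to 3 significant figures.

Around a low, centrifugal force acts outward with Coriolis, so pressure-gradient force balances both:
(1/ρ)|∂P/∂n| = fV + V²/R  →  V² + fR·V − fR·V_g = 0
With fR = 4.75×10⁻⁵ × 1484×10³ m = 70.5 m/s:
V = [−fR + √((fR)² + 4 fR V_g)]/2 = [−70.5 + √(70.5² + 4×70.5×50)]/2 = 33.8 m/s
Subgeostrophic (V < V_g = 50 m/s), as expected around a low.

33.8 m s⁻¹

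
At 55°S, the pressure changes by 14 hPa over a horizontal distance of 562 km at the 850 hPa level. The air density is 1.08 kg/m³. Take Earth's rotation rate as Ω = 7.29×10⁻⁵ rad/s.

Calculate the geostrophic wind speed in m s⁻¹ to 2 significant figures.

19 m s⁻¹

Coriolis parameter at 55°S:
f = 2Ω sin φ = 2 × 7.29×10⁻⁵ × sin 55° = 1.19×10⁻⁴ s⁻¹
Pressure gradient: |∂P/∂n| = 1400 Pa / 562000 m = 2.49×10⁻³ Pa/m
Geostrophic balance (pressure-gradient force = Coriolis force):
V_g = (1/(fρ)) |∂P/∂n| = 2.49×10⁻³ / (1.19×10⁻⁴ × 1.08) = 19.3 m/s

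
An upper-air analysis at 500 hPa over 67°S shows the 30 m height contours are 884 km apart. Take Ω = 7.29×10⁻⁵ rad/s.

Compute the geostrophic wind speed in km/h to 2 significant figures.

8.9 km/h

Coriolis parameter at 67°S:
f = 2Ω sin φ = 2 × 7.29×10⁻⁵ × sin 67° = 1.34×10⁻⁴ s⁻¹
Height gradient: |∂Z/∂n| = 30 m / 884000 m = 3.39×10⁻⁵
On a pressure surface, geostrophic balance gives V_g = (g/f)|∂Z/∂n|:
V_g = 9.81 × 3.39×10⁻⁵ / 1.34×10⁻⁴ = 2.48 m/s
Converting: 2.48 m/s × 3.6 = 8.9 km/h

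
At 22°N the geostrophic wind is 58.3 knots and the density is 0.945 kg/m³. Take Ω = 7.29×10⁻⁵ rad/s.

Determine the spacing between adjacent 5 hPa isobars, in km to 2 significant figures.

Coriolis parameter at 22°N:
f = 2Ω sin φ = 2 × 7.29×10⁻⁵ × sin 22° = 5.46×10⁻⁵ s⁻¹
Wind speed in SI: 58.3 knots = 30.0 m/s
Geostrophic balance rearranged: |∂P/∂n| = f ρ V_g
|∂P/∂n| = 5.46×10⁻⁵ × 0.945 × 30.0 = 1.55×10⁻³ Pa/m
Isobar spacing: Δn = ΔP/|∂P/∂n| = 500 Pa / 1.55×10⁻³ Pa/m = 322997 m ≈ 320 km

320 km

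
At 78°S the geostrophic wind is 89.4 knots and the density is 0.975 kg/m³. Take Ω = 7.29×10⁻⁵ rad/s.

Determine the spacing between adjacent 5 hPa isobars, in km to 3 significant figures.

Coriolis parameter at 78°S:
f = 2Ω sin φ = 2 × 7.29×10⁻⁵ × sin 78° = 1.43×10⁻⁴ s⁻¹
Wind speed in SI: 89.4 knots = 46.0 m/s
Geostrophic balance rearranged: |∂P/∂n| = f ρ V_g
|∂P/∂n| = 1.43×10⁻⁴ × 0.975 × 46.0 = 6.40×10⁻³ Pa/m
Isobar spacing: Δn = ΔP/|∂P/∂n| = 500 Pa / 6.40×10⁻³ Pa/m = 78186 m ≈ 78.2 km

78.2 km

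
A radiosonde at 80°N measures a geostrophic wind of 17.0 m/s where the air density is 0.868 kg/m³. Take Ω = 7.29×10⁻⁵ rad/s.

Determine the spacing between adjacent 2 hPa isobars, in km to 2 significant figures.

Coriolis parameter at 80°N:
f = 2Ω sin φ = 2 × 7.29×10⁻⁵ × sin 80° = 1.44×10⁻⁴ s⁻¹
Geostrophic balance rearranged: |∂P/∂n| = f ρ V_g
|∂P/∂n| = 1.44×10⁻⁴ × 0.868 × 17.0 = 2.12×10⁻³ Pa/m
Isobar spacing: Δn = ΔP/|∂P/∂n| = 200 Pa / 2.12×10⁻³ Pa/m = 94396 m ≈ 94 km

94 km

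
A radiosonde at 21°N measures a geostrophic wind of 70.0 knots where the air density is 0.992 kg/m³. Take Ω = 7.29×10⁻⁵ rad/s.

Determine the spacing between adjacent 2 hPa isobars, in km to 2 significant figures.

110 km

Coriolis parameter at 21°N:
f = 2Ω sin φ = 2 × 7.29×10⁻⁵ × sin 21° = 5.23×10⁻⁵ s⁻¹
Wind speed in SI: 70.0 knots = 36.0 m/s
Geostrophic balance rearranged: |∂P/∂n| = f ρ V_g
|∂P/∂n| = 5.23×10⁻⁵ × 0.992 × 36.0 = 1.87×10⁻³ Pa/m
Isobar spacing: Δn = ΔP/|∂P/∂n| = 200 Pa / 1.87×10⁻³ Pa/m = 107151 m ≈ 110 km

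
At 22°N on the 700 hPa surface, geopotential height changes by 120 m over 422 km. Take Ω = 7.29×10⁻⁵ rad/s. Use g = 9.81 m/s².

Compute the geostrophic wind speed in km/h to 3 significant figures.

Coriolis parameter at 22°N:
f = 2Ω sin φ = 2 × 7.29×10⁻⁵ × sin 22° = 5.46×10⁻⁵ s⁻¹
Height gradient: |∂Z/∂n| = 120 m / 422000 m = 2.84×10⁻⁴
On a pressure surface, geostrophic balance gives V_g = (g/f)|∂Z/∂n|:
V_g = 9.81 × 2.84×10⁻⁴ / 5.46×10⁻⁵ = 51.1 m/s
Converting: 51.1 m/s × 3.6 = 184 km/h

184 km/h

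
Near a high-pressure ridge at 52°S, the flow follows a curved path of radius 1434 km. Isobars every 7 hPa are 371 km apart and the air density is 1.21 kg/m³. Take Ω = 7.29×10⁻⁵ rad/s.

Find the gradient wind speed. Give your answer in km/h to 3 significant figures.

53.7 km/h

Coriolis parameter at 52°S:
f = 2Ω sin φ = 2 × 7.29×10⁻⁵ × sin 52° = 1.15×10⁻⁴ s⁻¹
Pressure gradient: |∂P/∂n| = 700 Pa / 371000 m = 1.89×10⁻³ Pa/m
Geostrophic speed: V_g = |∂P/∂n|/(fρ) = 1.89×10⁻³/(1.15×10⁻⁴ × 1.21) = 13.6 m/s
Around a high, pressure-gradient force acts outward with centrifugal, so Coriolis balances both:
fV = (1/ρ)|∂P/∂n| + V²/R  →  V² − fR·V + fR·V_g = 0
With fR = 1.15×10⁻⁴ × 1434×10³ m = 165 m/s:
V = [fR − √((fR)² − 4 fR V_g)]/2 = [165 − √(165² − 4×165×13.6)]/2 = 14.9 m/s
Supergeostrophic (V > V_g = 13.6 m/s), as expected around a high.
Converting: 14.9 m/s × 3.6 = 53.7 km/h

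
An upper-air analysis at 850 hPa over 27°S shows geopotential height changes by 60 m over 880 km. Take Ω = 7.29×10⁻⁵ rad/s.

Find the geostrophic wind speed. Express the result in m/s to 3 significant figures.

10.1 m/s

Coriolis parameter at 27°S:
f = 2Ω sin φ = 2 × 7.29×10⁻⁵ × sin 27° = 6.62×10⁻⁵ s⁻¹
Height gradient: |∂Z/∂n| = 60 m / 880000 m = 6.82×10⁻⁵
On a pressure surface, geostrophic balance gives V_g = (g/f)|∂Z/∂n|:
V_g = 9.81 × 6.82×10⁻⁵ / 6.62×10⁻⁵ = 10.1 m/s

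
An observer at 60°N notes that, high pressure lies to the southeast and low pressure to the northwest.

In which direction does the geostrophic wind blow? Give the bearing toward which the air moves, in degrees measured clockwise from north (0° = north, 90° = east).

045°

The pressure-gradient force points toward the northwest (bearing 315°).
Geostrophic balance: in the Northern Hemisphere the Coriolis force deflects motion to the right, so the geostrophic wind blows 90° to the right of the pressure-gradient force (low pressure on the left).
Rotating 315° by 90° clockwise gives 045° — the wind blows toward the northeast.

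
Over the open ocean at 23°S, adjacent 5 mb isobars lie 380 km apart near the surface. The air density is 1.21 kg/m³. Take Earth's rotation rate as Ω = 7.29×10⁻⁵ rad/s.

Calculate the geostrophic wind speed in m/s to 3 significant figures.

Coriolis parameter at 23°S:
f = 2Ω sin φ = 2 × 7.29×10⁻⁵ × sin 23° = 5.70×10⁻⁵ s⁻¹
Pressure gradient: |∂P/∂n| = 500 Pa / 380000 m = 1.32×10⁻³ Pa/m
Geostrophic balance (pressure-gradient force = Coriolis force):
V_g = (1/(fρ)) |∂P/∂n| = 1.32×10⁻³ / (5.70×10⁻⁵ × 1.21) = 19.1 m/s

19.1 m/s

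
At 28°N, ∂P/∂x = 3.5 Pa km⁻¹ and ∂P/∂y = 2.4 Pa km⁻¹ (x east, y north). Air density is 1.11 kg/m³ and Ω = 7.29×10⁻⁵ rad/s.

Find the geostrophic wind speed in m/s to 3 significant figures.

55.9 m/s

Coriolis parameter at 28°N:
f = 2Ω sin φ = 2 × 7.29×10⁻⁵ × sin 28° = 6.84×10⁻⁵ s⁻¹
Component geostrophic relations (x east, y north):
u_g = −(1/(fρ)) ∂P/∂y,  v_g = (1/(fρ)) ∂P/∂x
u_g = −(2.4×10⁻³)/(6.84×10⁻⁵ × 1.11) = −31.6 m/s;  v_g = (3.5×10⁻³)/(6.84×10⁻⁵ × 1.11) = 46.1 m/s
|V_g| = √(u_g² + v_g²) = 55.9 m/s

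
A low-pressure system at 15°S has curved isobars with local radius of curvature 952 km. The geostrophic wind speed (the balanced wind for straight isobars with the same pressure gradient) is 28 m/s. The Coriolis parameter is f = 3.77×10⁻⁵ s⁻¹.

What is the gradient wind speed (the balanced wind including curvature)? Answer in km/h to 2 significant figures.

67 km/h

Around a low, centrifugal force acts outward with Coriolis, so pressure-gradient force balances both:
(1/ρ)|∂P/∂n| = fV + V²/R  →  V² + fR·V − fR·V_g = 0
With fR = 3.77×10⁻⁵ × 952×10³ m = 35.9 m/s:
V = [−fR + √((fR)² + 4 fR V_g)]/2 = [−35.9 + √(35.9² + 4×35.9×28)]/2 = 18.5 m/s
Subgeostrophic (V < V_g = 28 m/s), as expected around a low.
Converting: 18.5 m/s × 3.6 = 67 km/h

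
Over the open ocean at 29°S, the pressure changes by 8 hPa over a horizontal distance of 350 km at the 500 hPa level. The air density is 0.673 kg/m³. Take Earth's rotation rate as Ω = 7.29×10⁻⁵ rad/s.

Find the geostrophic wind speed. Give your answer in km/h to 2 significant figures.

170 km/h

Coriolis parameter at 29°S:
f = 2Ω sin φ = 2 × 7.29×10⁻⁵ × sin 29° = 7.07×10⁻⁵ s⁻¹
Pressure gradient: |∂P/∂n| = 800 Pa / 350000 m = 2.29×10⁻³ Pa/m
Geostrophic balance (pressure-gradient force = Coriolis force):
V_g = (1/(fρ)) |∂P/∂n| = 2.29×10⁻³ / (7.07×10⁻⁵ × 0.673) = 48.0 m/s
Converting: 48.0 m/s × 3.6 = 170 km/h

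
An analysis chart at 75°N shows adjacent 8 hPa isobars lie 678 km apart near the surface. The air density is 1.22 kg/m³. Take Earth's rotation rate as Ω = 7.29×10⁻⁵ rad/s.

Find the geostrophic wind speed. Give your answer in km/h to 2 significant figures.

Coriolis parameter at 75°N:
f = 2Ω sin φ = 2 × 7.29×10⁻⁵ × sin 75° = 1.41×10⁻⁴ s⁻¹
Pressure gradient: |∂P/∂n| = 800 Pa / 678000 m = 1.18×10⁻³ Pa/m
Geostrophic balance (pressure-gradient force = Coriolis force):
V_g = (1/(fρ)) |∂P/∂n| = 1.18×10⁻³ / (1.41×10⁻⁴ × 1.22) = 6.87 m/s
Converting: 6.87 m/s × 3.6 = 25 km/h

25 km/h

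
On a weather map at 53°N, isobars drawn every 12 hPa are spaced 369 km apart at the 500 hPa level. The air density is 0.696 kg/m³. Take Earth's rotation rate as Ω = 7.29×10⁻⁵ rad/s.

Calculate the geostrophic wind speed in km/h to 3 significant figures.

144 km/h

Coriolis parameter at 53°N:
f = 2Ω sin φ = 2 × 7.29×10⁻⁵ × sin 53° = 1.16×10⁻⁴ s⁻¹
Pressure gradient: |∂P/∂n| = 1200 Pa / 369000 m = 3.25×10⁻³ Pa/m
Geostrophic balance (pressure-gradient force = Coriolis force):
V_g = (1/(fρ)) |∂P/∂n| = 3.25×10⁻³ / (1.16×10⁻⁴ × 0.696) = 40.1 m/s
Converting: 40.1 m/s × 3.6 = 144 km/h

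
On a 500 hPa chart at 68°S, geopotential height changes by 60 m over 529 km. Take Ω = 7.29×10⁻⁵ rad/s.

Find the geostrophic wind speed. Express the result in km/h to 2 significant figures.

Coriolis parameter at 68°S:
f = 2Ω sin φ = 2 × 7.29×10⁻⁵ × sin 68° = 1.35×10⁻⁴ s⁻¹
Height gradient: |∂Z/∂n| = 60 m / 529000 m = 1.13×10⁻⁴
On a pressure surface, geostrophic balance gives V_g = (g/f)|∂Z/∂n|:
V_g = 9.81 × 1.13×10⁻⁴ / 1.35×10⁻⁴ = 8.23 m/s
Converting: 8.23 m/s × 3.6 = 30 km/h

30 km/h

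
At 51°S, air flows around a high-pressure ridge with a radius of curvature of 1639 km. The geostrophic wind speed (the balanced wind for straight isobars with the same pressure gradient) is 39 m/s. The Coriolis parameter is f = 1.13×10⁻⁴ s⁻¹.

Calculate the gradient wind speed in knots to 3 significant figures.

Around a high, pressure-gradient force acts outward with centrifugal, so Coriolis balances both:
fV = (1/ρ)|∂P/∂n| + V²/R  →  V² − fR·V + fR·V_g = 0
With fR = 1.13×10⁻⁴ × 1639×10³ m = 185 m/s:
V = [fR − √((fR)² − 4 fR V_g)]/2 = [185 − √(185² − 4×185×39)]/2 = 55.8 m/s
Supergeostrophic (V > V_g = 39 m/s), as expected around a high.
Converting: 55.8 m/s × 1.944 = 109 knots

109 knots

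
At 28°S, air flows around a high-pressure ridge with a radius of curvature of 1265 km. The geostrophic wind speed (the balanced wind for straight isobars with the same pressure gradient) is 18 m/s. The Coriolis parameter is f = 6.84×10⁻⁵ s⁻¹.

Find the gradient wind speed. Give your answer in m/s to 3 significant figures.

Around a high, pressure-gradient force acts outward with centrifugal, so Coriolis balances both:
fV = (1/ρ)|∂P/∂n| + V²/R  →  V² − fR·V + fR·V_g = 0
With fR = 6.84×10⁻⁵ × 1265×10³ m = 86.5 m/s:
V = [fR − √((fR)² − 4 fR V_g)]/2 = [86.5 − √(86.5² − 4×86.5×18)]/2 = 25.5 m/s
Supergeostrophic (V > V_g = 18 m/s), as expected around a high.

25.5 m/s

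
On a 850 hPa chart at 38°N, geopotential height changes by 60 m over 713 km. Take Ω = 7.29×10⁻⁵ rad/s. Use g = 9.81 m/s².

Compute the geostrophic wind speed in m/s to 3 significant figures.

9.20 m/s

Coriolis parameter at 38°N:
f = 2Ω sin φ = 2 × 7.29×10⁻⁵ × sin 38° = 8.98×10⁻⁵ s⁻¹
Height gradient: |∂Z/∂n| = 60 m / 713000 m = 8.42×10⁻⁵
On a pressure surface, geostrophic balance gives V_g = (g/f)|∂Z/∂n|:
V_g = 9.81 × 8.42×10⁻⁵ / 8.98×10⁻⁵ = 9.20 m/s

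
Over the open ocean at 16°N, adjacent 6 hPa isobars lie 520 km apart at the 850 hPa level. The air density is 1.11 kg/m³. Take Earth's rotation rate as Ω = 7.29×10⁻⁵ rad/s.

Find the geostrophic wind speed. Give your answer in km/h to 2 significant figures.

93 km/h

Coriolis parameter at 16°N:
f = 2Ω sin φ = 2 × 7.29×10⁻⁵ × sin 16° = 4.02×10⁻⁵ s⁻¹
Pressure gradient: |∂P/∂n| = 600 Pa / 520000 m = 1.15×10⁻³ Pa/m
Geostrophic balance (pressure-gradient force = Coriolis force):
V_g = (1/(fρ)) |∂P/∂n| = 1.15×10⁻³ / (4.02×10⁻⁵ × 1.11) = 25.9 m/s
Converting: 25.9 m/s × 3.6 = 93 km/h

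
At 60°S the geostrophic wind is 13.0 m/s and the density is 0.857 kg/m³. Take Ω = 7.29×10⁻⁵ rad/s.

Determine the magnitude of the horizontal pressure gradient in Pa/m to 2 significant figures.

1.4×10⁻³ Pa/m

Coriolis parameter at 60°S:
f = 2Ω sin φ = 2 × 7.29×10⁻⁵ × sin 60° = 1.26×10⁻⁴ s⁻¹
Geostrophic balance rearranged: |∂P/∂n| = f ρ V_g
|∂P/∂n| = 1.26×10⁻⁴ × 0.857 × 13.0 = 1.41×10⁻³ Pa/m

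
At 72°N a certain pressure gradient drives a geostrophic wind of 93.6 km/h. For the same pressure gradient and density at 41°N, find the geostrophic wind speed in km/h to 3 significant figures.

136 km/h

With the same pressure gradient and density, V_g ∝ 1/f ∝ 1/sin φ.
V₂ = V₁ · sin φ₁ / sin φ₂ = 93.6 × sin 72° / sin 41°
V₂ = 93.6 × 0.9511/0.6561 = 136 km/h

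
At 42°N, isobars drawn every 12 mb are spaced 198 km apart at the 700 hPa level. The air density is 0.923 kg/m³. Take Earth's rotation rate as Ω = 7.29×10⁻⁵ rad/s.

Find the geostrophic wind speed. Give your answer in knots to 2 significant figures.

130 knots

Coriolis parameter at 42°N:
f = 2Ω sin φ = 2 × 7.29×10⁻⁵ × sin 42° = 9.76×10⁻⁵ s⁻¹
Pressure gradient: |∂P/∂n| = 1200 Pa / 198000 m = 6.06×10⁻³ Pa/m
Geostrophic balance (pressure-gradient force = Coriolis force):
V_g = (1/(fρ)) |∂P/∂n| = 6.06×10⁻³ / (9.76×10⁻⁵ × 0.923) = 67.3 m/s
Converting: 67.3 m/s × 1.944 = 130 knots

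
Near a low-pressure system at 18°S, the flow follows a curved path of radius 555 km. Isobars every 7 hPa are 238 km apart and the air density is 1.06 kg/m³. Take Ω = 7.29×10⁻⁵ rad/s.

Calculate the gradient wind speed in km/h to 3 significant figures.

Coriolis parameter at 18°S:
f = 2Ω sin φ = 2 × 7.29×10⁻⁵ × sin 18° = 4.51×10⁻⁵ s⁻¹
Pressure gradient: |∂P/∂n| = 700 Pa / 238000 m = 2.94×10⁻³ Pa/m
Geostrophic speed: V_g = |∂P/∂n|/(fρ) = 2.94×10⁻³/(4.51×10⁻⁵ × 1.06) = 61.6 m/s
Around a low, centrifugal force acts outward with Coriolis, so pressure-gradient force balances both:
(1/ρ)|∂P/∂n| = fV + V²/R  →  V² + fR·V − fR·V_g = 0
With fR = 4.51×10⁻⁵ × 555×10³ m = 25.0 m/s:
V = [−fR + √((fR)² + 4 fR V_g)]/2 = [−25.0 + √(25.0² + 4×25.0×61.6)]/2 = 28.7 m/s
Subgeostrophic (V < V_g = 61.6 m/s), as expected around a low.
Converting: 28.7 m/s × 3.6 = 103 km/h

103 km/h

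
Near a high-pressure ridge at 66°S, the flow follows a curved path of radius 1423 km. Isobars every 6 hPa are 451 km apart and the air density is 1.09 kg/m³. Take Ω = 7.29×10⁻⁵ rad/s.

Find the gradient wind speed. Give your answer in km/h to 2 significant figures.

35 km/h

Coriolis parameter at 66°S:
f = 2Ω sin φ = 2 × 7.29×10⁻⁵ × sin 66° = 1.33×10⁻⁴ s⁻¹
Pressure gradient: |∂P/∂n| = 600 Pa / 451000 m = 1.33×10⁻³ Pa/m
Geostrophic speed: V_g = |∂P/∂n|/(fρ) = 1.33×10⁻³/(1.33×10⁻⁴ × 1.09) = 9.16 m/s
Around a high, pressure-gradient force acts outward with centrifugal, so Coriolis balances both:
fV = (1/ρ)|∂P/∂n| + V²/R  →  V² − fR·V + fR·V_g = 0
With fR = 1.33×10⁻⁴ × 1423×10³ m = 190 m/s:
V = [fR − √((fR)² − 4 fR V_g)]/2 = [190 − √(190² − 4×190×9.16)]/2 = 9.66 m/s
Supergeostrophic (V > V_g = 9.16 m/s), as expected around a high.
Converting: 9.66 m/s × 3.6 = 35 km/h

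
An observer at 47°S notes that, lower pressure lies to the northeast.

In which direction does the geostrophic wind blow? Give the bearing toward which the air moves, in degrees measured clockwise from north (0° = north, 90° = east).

The pressure-gradient force points toward the northeast (bearing 045°).
Geostrophic balance: in the Southern Hemisphere the Coriolis force deflects motion to the left, so the geostrophic wind blows 90° to the left of the pressure-gradient force (low pressure on the right).
Rotating 045° by 90° counterclockwise gives 315° — the wind blows toward the northwest.

315°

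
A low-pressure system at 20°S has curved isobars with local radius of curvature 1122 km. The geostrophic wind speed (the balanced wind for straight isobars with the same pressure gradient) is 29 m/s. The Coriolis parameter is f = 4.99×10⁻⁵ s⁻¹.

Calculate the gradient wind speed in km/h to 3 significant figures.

75.9 km/h

Around a low, centrifugal force acts outward with Coriolis, so pressure-gradient force balances both:
(1/ρ)|∂P/∂n| = fV + V²/R  →  V² + fR·V − fR·V_g = 0
With fR = 4.99×10⁻⁵ × 1122×10³ m = 56.0 m/s:
V = [−fR + √((fR)² + 4 fR V_g)]/2 = [−56.0 + √(56.0² + 4×56.0×29)]/2 = 21.1 m/s
Subgeostrophic (V < V_g = 29 m/s), as expected around a low.
Converting: 21.1 m/s × 3.6 = 75.9 km/h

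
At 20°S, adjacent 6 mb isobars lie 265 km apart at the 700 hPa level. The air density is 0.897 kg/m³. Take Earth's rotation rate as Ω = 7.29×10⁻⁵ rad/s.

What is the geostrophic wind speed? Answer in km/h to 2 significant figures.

Coriolis parameter at 20°S:
f = 2Ω sin φ = 2 × 7.29×10⁻⁵ × sin 20° = 4.99×10⁻⁵ s⁻¹
Pressure gradient: |∂P/∂n| = 600 Pa / 265000 m = 2.26×10⁻³ Pa/m
Geostrophic balance (pressure-gradient force = Coriolis force):
V_g = (1/(fρ)) |∂P/∂n| = 2.26×10⁻³ / (4.99×10⁻⁵ × 0.897) = 50.6 m/s
Converting: 50.6 m/s × 3.6 = 180 km/h

180 km/h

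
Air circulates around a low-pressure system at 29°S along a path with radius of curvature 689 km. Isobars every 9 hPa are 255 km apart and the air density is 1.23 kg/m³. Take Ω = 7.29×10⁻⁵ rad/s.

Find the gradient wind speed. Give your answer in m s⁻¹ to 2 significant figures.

26 m s⁻¹

Coriolis parameter at 29°S:
f = 2Ω sin φ = 2 × 7.29×10⁻⁵ × sin 29° = 7.07×10⁻⁵ s⁻¹
Pressure gradient: |∂P/∂n| = 900 Pa / 255000 m = 3.53×10⁻³ Pa/m
Geostrophic speed: V_g = |∂P/∂n|/(fρ) = 3.53×10⁻³/(7.07×10⁻⁵ × 1.23) = 40.6 m/s
Around a low, centrifugal force acts outward with Coriolis, so pressure-gradient force balances both:
(1/ρ)|∂P/∂n| = fV + V²/R  →  V² + fR·V − fR·V_g = 0
With fR = 7.07×10⁻⁵ × 689×10³ m = 48.7 m/s:
V = [−fR + √((fR)² + 4 fR V_g)]/2 = [−48.7 + √(48.7² + 4×48.7×40.6)]/2 = 26.3 m/s
Subgeostrophic (V < V_g = 40.6 m/s), as expected around a low.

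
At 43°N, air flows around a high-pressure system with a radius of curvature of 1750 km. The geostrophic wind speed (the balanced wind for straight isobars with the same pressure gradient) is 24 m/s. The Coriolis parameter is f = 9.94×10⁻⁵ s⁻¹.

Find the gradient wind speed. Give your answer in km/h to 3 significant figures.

104 km/h

Around a high, pressure-gradient force acts outward with centrifugal, so Coriolis balances both:
fV = (1/ρ)|∂P/∂n| + V²/R  →  V² − fR·V + fR·V_g = 0
With fR = 9.94×10⁻⁵ × 1750×10³ m = 174 m/s:
V = [fR − √((fR)² − 4 fR V_g)]/2 = [174 − √(174² − 4×174×24)]/2 = 28.8 m/s
Supergeostrophic (V > V_g = 24 m/s), as expected around a high.
Converting: 28.8 m/s × 3.6 = 104 km/h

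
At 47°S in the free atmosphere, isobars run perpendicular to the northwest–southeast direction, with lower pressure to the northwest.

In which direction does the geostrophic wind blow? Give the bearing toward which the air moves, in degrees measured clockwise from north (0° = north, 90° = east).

The pressure-gradient force points toward the northwest (bearing 315°).
Geostrophic balance: in the Southern Hemisphere the Coriolis force deflects motion to the left, so the geostrophic wind blows 90° to the left of the pressure-gradient force (low pressure on the right).
Rotating 315° by 90° counterclockwise gives 225° — the wind blows toward the southwest.

225°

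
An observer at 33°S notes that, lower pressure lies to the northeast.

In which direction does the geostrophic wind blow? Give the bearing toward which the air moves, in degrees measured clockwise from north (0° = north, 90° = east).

The pressure-gradient force points toward the northeast (bearing 045°).
Geostrophic balance: in the Southern Hemisphere the Coriolis force deflects motion to the left, so the geostrophic wind blows 90° to the left of the pressure-gradient force (low pressure on the right).
Rotating 045° by 90° counterclockwise gives 315° — the wind blows toward the northwest.

315°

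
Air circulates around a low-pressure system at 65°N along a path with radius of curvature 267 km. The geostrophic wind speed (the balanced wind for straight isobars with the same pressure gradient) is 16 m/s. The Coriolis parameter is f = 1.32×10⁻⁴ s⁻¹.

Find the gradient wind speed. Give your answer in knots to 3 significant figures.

Around a low, centrifugal force acts outward with Coriolis, so pressure-gradient force balances both:
(1/ρ)|∂P/∂n| = fV + V²/R  →  V² + fR·V − fR·V_g = 0
With fR = 1.32×10⁻⁴ × 267×10³ m = 35.2 m/s:
V = [−fR + √((fR)² + 4 fR V_g)]/2 = [−35.2 + √(35.2² + 4×35.2×16)]/2 = 11.9 m/s
Subgeostrophic (V < V_g = 16 m/s), as expected around a low.
Converting: 11.9 m/s × 1.944 = 23.2 knots

23.2 knots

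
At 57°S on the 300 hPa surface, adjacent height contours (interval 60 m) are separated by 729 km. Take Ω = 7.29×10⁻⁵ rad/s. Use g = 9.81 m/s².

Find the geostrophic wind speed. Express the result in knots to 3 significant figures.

Coriolis parameter at 57°S:
f = 2Ω sin φ = 2 × 7.29×10⁻⁵ × sin 57° = 1.22×10⁻⁴ s⁻¹
Height gradient: |∂Z/∂n| = 60 m / 729000 m = 8.23×10⁻⁵
On a pressure surface, geostrophic balance gives V_g = (g/f)|∂Z/∂n|:
V_g = 9.81 × 8.23×10⁻⁵ / 1.22×10⁻⁴ = 6.60 m/s
Converting: 6.60 m/s × 1.944 = 12.8 knots

12.8 knots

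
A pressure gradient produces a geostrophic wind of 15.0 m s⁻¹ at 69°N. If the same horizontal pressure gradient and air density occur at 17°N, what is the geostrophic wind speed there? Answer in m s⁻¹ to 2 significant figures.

48 m s⁻¹

With the same pressure gradient and density, V_g ∝ 1/f ∝ 1/sin φ.
V₂ = V₁ · sin φ₁ / sin φ₂ = 15.0 × sin 69° / sin 17°
V₂ = 15.0 × 0.9336/0.2924 = 48 m s⁻¹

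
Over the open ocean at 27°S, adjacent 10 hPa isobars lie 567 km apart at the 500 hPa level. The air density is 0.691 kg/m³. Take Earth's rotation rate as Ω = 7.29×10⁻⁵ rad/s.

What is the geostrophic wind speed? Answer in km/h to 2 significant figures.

Coriolis parameter at 27°S:
f = 2Ω sin φ = 2 × 7.29×10⁻⁵ × sin 27° = 6.62×10⁻⁵ s⁻¹
Pressure gradient: |∂P/∂n| = 1000 Pa / 567000 m = 1.76×10⁻³ Pa/m
Geostrophic balance (pressure-gradient force = Coriolis force):
V_g = (1/(fρ)) |∂P/∂n| = 1.76×10⁻³ / (6.62×10⁻⁵ × 0.691) = 38.6 m/s
Converting: 38.6 m/s × 3.6 = 140 km/h

140 km/h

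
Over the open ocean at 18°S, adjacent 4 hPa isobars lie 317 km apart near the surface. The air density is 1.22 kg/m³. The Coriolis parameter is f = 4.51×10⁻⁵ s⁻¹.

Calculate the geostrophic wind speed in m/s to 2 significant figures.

23 m/s

Pressure gradient: |∂P/∂n| = 400 Pa / 317000 m = 1.26×10⁻³ Pa/m
Geostrophic balance (pressure-gradient force = Coriolis force):
V_g = (1/(fρ)) |∂P/∂n| = 1.26×10⁻³ / (4.51×10⁻⁵ × 1.22) = 22.9 m/s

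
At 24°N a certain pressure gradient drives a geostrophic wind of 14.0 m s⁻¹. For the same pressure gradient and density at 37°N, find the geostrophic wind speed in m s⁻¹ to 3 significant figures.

9.46 m s⁻¹

With the same pressure gradient and density, V_g ∝ 1/f ∝ 1/sin φ.
V₂ = V₁ · sin φ₁ / sin φ₂ = 14.0 × sin 24° / sin 37°
V₂ = 14.0 × 0.4067/0.6018 = 9.46 m s⁻¹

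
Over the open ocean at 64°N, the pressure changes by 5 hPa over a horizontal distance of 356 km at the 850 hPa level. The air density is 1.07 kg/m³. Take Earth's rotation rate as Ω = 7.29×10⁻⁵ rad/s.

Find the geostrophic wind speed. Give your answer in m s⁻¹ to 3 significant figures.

Coriolis parameter at 64°N:
f = 2Ω sin φ = 2 × 7.29×10⁻⁵ × sin 64° = 1.31×10⁻⁴ s⁻¹
Pressure gradient: |∂P/∂n| = 500 Pa / 356000 m = 1.40×10⁻³ Pa/m
Geostrophic balance (pressure-gradient force = Coriolis force):
V_g = (1/(fρ)) |∂P/∂n| = 1.40×10⁻³ / (1.31×10⁻⁴ × 1.07) = 10.0 m/s

10.0 m s⁻¹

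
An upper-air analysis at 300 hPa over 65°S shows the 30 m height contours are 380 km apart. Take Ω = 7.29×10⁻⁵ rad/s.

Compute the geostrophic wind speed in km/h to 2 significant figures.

Coriolis parameter at 65°S:
f = 2Ω sin φ = 2 × 7.29×10⁻⁵ × sin 65° = 1.32×10⁻⁴ s⁻¹
Height gradient: |∂Z/∂n| = 30 m / 380000 m = 7.89×10⁻⁵
On a pressure surface, geostrophic balance gives V_g = (g/f)|∂Z/∂n|:
V_g = 9.81 × 7.89×10⁻⁵ / 1.32×10⁻⁴ = 5.86 m/s
Converting: 5.86 m/s × 3.6 = 21 km/h

21 km/h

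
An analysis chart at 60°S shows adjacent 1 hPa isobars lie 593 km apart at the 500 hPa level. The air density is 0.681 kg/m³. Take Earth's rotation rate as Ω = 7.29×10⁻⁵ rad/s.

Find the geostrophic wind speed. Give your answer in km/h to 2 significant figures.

7.1 km/h

Coriolis parameter at 60°S:
f = 2Ω sin φ = 2 × 7.29×10⁻⁵ × sin 60° = 1.26×10⁻⁴ s⁻¹
Pressure gradient: |∂P/∂n| = 100 Pa / 593000 m = 1.69×10⁻⁴ Pa/m
Geostrophic balance (pressure-gradient force = Coriolis force):
V_g = (1/(fρ)) |∂P/∂n| = 1.69×10⁻⁴ / (1.26×10⁻⁴ × 0.681) = 1.96 m/s
Converting: 1.96 m/s × 3.6 = 7.1 km/h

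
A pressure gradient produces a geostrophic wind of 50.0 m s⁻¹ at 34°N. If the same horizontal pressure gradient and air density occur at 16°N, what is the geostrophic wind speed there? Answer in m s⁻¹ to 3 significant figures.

With the same pressure gradient and density, V_g ∝ 1/f ∝ 1/sin φ.
V₂ = V₁ · sin φ₁ / sin φ₂ = 50.0 × sin 34° / sin 16°
V₂ = 50.0 × 0.5592/0.2756 = 101 m s⁻¹

101 m s⁻¹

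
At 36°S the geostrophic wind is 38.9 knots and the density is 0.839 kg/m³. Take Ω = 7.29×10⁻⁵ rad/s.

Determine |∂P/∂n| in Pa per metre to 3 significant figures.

Coriolis parameter at 36°S:
f = 2Ω sin φ = 2 × 7.29×10⁻⁵ × sin 36° = 8.57×10⁻⁵ s⁻¹
Wind speed in SI: 38.9 knots = 20.0 m/s
Geostrophic balance rearranged: |∂P/∂n| = f ρ V_g
|∂P/∂n| = 8.57×10⁻⁵ × 0.839 × 20.0 = 1.44×10⁻³ Pa/m

1.44×10⁻³ Pa/m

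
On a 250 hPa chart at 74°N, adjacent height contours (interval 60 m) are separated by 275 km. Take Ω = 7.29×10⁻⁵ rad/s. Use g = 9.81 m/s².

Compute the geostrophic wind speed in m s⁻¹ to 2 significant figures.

15 m s⁻¹

Coriolis parameter at 74°N:
f = 2Ω sin φ = 2 × 7.29×10⁻⁵ × sin 74° = 1.40×10⁻⁴ s⁻¹
Height gradient: |∂Z/∂n| = 60 m / 275000 m = 2.18×10⁻⁴
On a pressure surface, geostrophic balance gives V_g = (g/f)|∂Z/∂n|:
V_g = 9.81 × 2.18×10⁻⁴ / 1.40×10⁻⁴ = 15.3 m/s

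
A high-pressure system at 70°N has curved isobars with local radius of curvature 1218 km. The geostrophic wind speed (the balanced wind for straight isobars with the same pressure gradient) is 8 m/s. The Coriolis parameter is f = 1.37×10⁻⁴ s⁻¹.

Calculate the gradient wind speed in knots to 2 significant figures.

Around a high, pressure-gradient force acts outward with centrifugal, so Coriolis balances both:
fV = (1/ρ)|∂P/∂n| + V²/R  →  V² − fR·V + fR·V_g = 0
With fR = 1.37×10⁻⁴ × 1218×10³ m = 167 m/s:
V = [fR − √((fR)² − 4 fR V_g)]/2 = [167 − √(167² − 4×167×8)]/2 = 8.43 m/s
Supergeostrophic (V > V_g = 8 m/s), as expected around a high.
Converting: 8.43 m/s × 1.944 = 16 knots

16 knots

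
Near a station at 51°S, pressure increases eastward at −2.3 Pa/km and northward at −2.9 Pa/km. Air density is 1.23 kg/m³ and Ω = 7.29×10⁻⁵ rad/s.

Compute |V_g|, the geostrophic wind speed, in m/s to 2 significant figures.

27 m/s

Coriolis parameter at 51°S:
f = 2Ω sin φ = 2 × 7.29×10⁻⁵ × sin 51° = 1.13×10⁻⁴ s⁻¹
In the Southern Hemisphere f is negative: f = −1.13×10⁻⁴ s⁻¹.
Component geostrophic relations (x east, y north):
u_g = −(1/(fρ)) ∂P/∂y,  v_g = (1/(fρ)) ∂P/∂x
u_g = −(−2.9×10⁻³)/(−1.13×10⁻⁴ × 1.23) = −20.8 m/s;  v_g = (−2.3×10⁻³)/(−1.13×10⁻⁴ × 1.23) = 16.5 m/s
|V_g| = √(u_g² + v_g²) = 26.6 m/s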